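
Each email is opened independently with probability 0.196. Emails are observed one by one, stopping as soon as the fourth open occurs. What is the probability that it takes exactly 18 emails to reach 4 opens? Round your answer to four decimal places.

Y = trial on which the fourth success occurs; negative binomial, r=4, p=0.196.
P(Y=18) = C(17,3) · p^4 · (1−p)^14
= 680 · 0.0014758 · 0.047161 = 0.047328

0.0473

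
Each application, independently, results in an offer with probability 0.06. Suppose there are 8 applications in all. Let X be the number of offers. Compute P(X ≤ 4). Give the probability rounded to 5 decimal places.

0.99996

X ~ Binomial(8, 0.06); P(X ≤ 4) = Σ C(8,k) p^k (1−p)^(8−k) over k:
  k=0: C(8,0)·0.06^0·0.94^8 = 0.6095689
  k=1: C(8,1)·0.06^1·0.94^7 = 0.3112692
  k=2: C(8,2)·0.06^2·0.94^6 = 0.0695389
  k=3: C(8,3)·0.06^3·0.94^5 = 0.0088773
  k=4: C(8,4)·0.06^4·0.94^4 = 0.0007083
Total = 0.9999627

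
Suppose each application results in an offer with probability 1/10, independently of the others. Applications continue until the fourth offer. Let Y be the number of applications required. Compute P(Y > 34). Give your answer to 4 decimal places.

Needing more than 34 applications ⇔ fewer than 4 successes in the first 34. With X ~ Binomial(34, 0.10), P(Y > 34) = P(X ≤ 3).
  k=0: C(34,0)·0.10^0·0.90^34 = 0.027813
  k=1: C(34,1)·0.10^1·0.90^33 = 0.105071
  k=2: C(34,2)·0.10^2·0.90^32 = 0.192630
  k=3: C(34,3)·0.10^3·0.90^31 = 0.228302
P(X ≤ 3) = 0.553815

0.5538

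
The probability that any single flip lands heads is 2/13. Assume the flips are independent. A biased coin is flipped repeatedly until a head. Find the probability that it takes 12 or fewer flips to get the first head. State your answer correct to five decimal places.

0.86529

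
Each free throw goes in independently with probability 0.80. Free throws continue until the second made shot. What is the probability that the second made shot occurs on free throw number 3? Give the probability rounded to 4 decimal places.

0.2560

Y = trial on which the second success occurs; negative binomial, r=2, p=0.80.
P(Y=3) = C(2,1) · p^2 · (1−p)^1
= 2 · 0.64 · 0.2 = 0.256000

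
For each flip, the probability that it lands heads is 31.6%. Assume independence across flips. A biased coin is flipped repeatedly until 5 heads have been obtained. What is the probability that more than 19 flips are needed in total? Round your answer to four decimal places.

Needing more than 19 flips ⇔ fewer than 5 successes in the first 19. With X ~ Binomial(19, 0.316), P(Y > 19) = P(X ≤ 4).
  k=0: C(19,0)·0.316^0·0.684^19 = 0.000735
  k=1: C(19,1)·0.316^1·0.684^18 = 0.006448
  k=2: C(19,2)·0.316^2·0.684^17 = 0.026812
  k=3: C(19,3)·0.316^3·0.684^16 = 0.070191
  k=4: C(19,4)·0.316^4·0.684^15 = 0.129710
P(X ≤ 4) = 0.233896

0.2339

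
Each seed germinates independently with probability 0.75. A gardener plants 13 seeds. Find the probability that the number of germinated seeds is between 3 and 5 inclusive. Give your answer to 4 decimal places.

0.0056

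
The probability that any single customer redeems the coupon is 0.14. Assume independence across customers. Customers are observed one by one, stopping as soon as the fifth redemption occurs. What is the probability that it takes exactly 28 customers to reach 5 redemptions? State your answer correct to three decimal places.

0.029

Y = trial on which the fifth success occurs; negative binomial, r=5, p=0.14.
P(Y=28) = C(27,4) · p^5 · (1−p)^23
= 17550 · 5.3782e-05 · 0.03115 = 0.02940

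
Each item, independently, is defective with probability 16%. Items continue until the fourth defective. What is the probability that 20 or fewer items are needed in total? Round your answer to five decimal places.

0.40100

Finishing within 20 items ⇔ at least 4 successes in the first 20. With X ~ Binomial(20, 0.16), P(Y ≤ 20) = 1 − P(X ≤ 3).
  k=0: C(20,0)·0.16^0·0.84^20 = 0.0305904
  k=1: C(20,1)·0.16^1·0.84^19 = 0.1165350
  k=2: C(20,2)·0.16^2·0.84^18 = 0.2108729
  k=3: C(20,3)·0.16^3·0.84^17 = 0.2409976
1 − 0.5989959 = 0.4010041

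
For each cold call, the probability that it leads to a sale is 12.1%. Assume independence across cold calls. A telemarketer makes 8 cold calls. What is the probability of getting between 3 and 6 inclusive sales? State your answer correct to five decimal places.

X ~ Binomial(8, 0.121); P(3 ≤ X ≤ 6) = Σ C(8,k) p^k (1−p)^(8−k) over k:
  k=3: C(8,3)·0.121^3·0.879^5 = 0.0520581
  k=4: C(8,4)·0.121^4·0.879^4 = 0.0089577
  k=5: C(8,5)·0.121^5·0.879^3 = 0.0009865
  k=6: C(8,6)·0.121^6·0.879^2 = 0.0000679
Total = 0.0620702

0.06207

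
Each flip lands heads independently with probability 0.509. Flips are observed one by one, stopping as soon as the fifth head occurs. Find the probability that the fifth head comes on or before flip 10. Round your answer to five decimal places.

0.64499

Finishing within 10 flips ⇔ at least 5 successes in the first 10. With X ~ Binomial(10, 0.509), P(Y ≤ 10) = 1 − P(X ≤ 4).
  k=0: C(10,0)·0.509^0·0.491^10 = 0.0008144
  k=1: C(10,1)·0.509^1·0.491^9 = 0.0084421
  k=2: C(10,2)·0.509^2·0.491^8 = 0.0393822
  k=3: C(10,3)·0.509^3·0.491^7 = 0.1088692
  k=4: C(10,4)·0.509^4·0.491^6 = 0.1975056
1 − 0.3550135 = 0.6449865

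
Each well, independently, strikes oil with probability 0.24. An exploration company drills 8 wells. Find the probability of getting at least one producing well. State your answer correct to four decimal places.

P(at least one) = 1 − P(none) = 1 − (1 − 0.24)^8
= 1 − 0.111303 = 0.888697

0.8887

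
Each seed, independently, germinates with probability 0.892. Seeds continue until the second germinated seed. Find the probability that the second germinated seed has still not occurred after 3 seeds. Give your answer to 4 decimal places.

0.0325

Needing more than 3 seeds ⇔ fewer than 2 successes in the first 3. With X ~ Binomial(3, 0.892), P(Y > 3) = P(X ≤ 1).
  k=0: C(3,0)·0.892^0·0.108^3 = 0.001260
  k=1: C(3,1)·0.892^1·0.108^2 = 0.031213
P(X ≤ 1) = 0.032473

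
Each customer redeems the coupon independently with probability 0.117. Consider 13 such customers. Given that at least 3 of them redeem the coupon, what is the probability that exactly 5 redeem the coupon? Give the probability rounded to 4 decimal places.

0.0554

X ~ Binomial(13, 0.117). Want P(X=5 | X≥3) = P(X=5) / P(X≥3).
P(X=5) = C(13,5)·0.117^5·0.883^8 = 0.010428
P(X≥3) = 1 − 0.198376 − 0.341710 − 0.271665 = 0.188249
Ratio = 0.010428 / 0.188249 = 0.055394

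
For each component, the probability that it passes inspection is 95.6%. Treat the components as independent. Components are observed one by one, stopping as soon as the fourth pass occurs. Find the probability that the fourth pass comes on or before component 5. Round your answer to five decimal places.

0.98229

Finishing within 5 components ⇔ at least 4 successes in the first 5. With X ~ Binomial(5, 0.956), P(Y ≤ 5) = 1 − P(X ≤ 3).
  k=0: C(5,0)·0.956^0·0.044^5 = 0.0000002
  k=1: C(5,1)·0.956^1·0.044^4 = 0.0000179
  k=2: C(5,2)·0.956^2·0.044^3 = 0.0007785
  k=3: C(5,3)·0.956^3·0.044^2 = 0.0169153
1 − 0.0177119 = 0.9822881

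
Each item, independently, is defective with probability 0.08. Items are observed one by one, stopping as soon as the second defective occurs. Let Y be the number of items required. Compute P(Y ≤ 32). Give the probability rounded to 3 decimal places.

0.738

Finishing within 32 items ⇔ at least 2 successes in the first 32. With X ~ Binomial(32, 0.08), P(Y ≤ 32) = 1 − P(X ≤ 1).
  k=0: C(32,0)·0.08^0·0.92^32 = 0.06938
  k=1: C(32,1)·0.08^1·0.92^31 = 0.19305
1 − 0.26242 = 0.73758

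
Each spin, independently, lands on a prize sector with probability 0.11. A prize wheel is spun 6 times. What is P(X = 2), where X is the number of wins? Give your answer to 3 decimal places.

0.114

X ~ Binomial(n=6, p=0.11).
P(X=2) = C(6,2) · p^2 · (1−p)^4
= 15 · 0.0121 · 0.62742 = 0.11388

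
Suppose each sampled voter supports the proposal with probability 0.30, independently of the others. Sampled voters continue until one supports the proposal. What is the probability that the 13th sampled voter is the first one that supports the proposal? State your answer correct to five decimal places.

0.00415

Geometric (trials to first success), p = 0.30.
P(Y = 13) = (1−p)^12 · p = 0.013841 · 0.30 = 0.0041524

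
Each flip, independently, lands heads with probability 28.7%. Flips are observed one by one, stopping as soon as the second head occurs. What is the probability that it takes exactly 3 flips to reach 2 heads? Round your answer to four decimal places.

0.1175

Y = trial on which the second success occurs; negative binomial, r=2, p=0.287.
P(Y=3) = C(2,1) · p^2 · (1−p)^1
= 2 · 0.082369 · 0.713 = 0.117458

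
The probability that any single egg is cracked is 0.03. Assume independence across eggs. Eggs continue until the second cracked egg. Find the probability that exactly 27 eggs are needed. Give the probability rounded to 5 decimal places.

Y = trial on which the second success occurs; negative binomial, r=2, p=0.03.
P(Y=27) = C(26,1) · p^2 · (1−p)^25
= 26 · 0.0009 · 0.46697 = 0.0109272

0.01093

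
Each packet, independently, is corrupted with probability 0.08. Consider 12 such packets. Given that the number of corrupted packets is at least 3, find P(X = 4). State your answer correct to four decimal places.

X ~ Binomial(12, 0.08). Want P(X=4 | X≥3) = P(X=4) / P(X≥3).
P(X=4) = C(12,4)·0.08^4·0.92^8 = 0.010406
P(X≥3) = 1 − 0.367666 − 0.383652 − 0.183486 = 0.065196
Ratio = 0.010406 / 0.065196 = 0.159605

0.1596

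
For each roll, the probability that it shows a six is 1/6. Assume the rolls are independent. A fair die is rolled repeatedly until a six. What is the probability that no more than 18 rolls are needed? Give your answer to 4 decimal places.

Y = number of rolls to the first success; geometric, p = 0.166667.
P(Y ≤ 18) = 1 − (1−p)^18 = 1 − 0.037561 = 0.962439

0.9624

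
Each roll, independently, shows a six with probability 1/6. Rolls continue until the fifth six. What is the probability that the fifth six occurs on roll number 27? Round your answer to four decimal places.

0.0348

Y = trial on which the fifth success occurs; negative binomial, r=5, p=0.166667.
P(Y=27) = C(26,4) · p^5 · (1−p)^22
= 14950 · 0.0001286 · 0.018114 = 0.034826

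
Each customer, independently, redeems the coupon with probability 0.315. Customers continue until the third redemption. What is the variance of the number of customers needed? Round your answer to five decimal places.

20.71051

Y = total customers until the third success; negative binomial with r=3, p=0.315.
Var(Y) = r(1−p)/p² = 3·0.685 / 0.315² = 20.7105064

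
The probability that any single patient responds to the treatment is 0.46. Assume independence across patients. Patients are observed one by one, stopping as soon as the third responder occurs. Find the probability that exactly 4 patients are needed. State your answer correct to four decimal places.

0.1577

Y = trial on which the third success occurs; negative binomial, r=3, p=0.46.
P(Y=4) = C(3,2) · p^3 · (1−p)^1
= 3 · 0.097336 · 0.54 = 0.157684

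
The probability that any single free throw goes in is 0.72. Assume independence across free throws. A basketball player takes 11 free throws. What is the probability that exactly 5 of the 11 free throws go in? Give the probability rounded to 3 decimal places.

0.043

X ~ Binomial(n=11, p=0.72).
P(X=5) = C(11,5) · p^5 · (1−p)^6
= 462 · 0.19349 · 0.00048189 = 0.04308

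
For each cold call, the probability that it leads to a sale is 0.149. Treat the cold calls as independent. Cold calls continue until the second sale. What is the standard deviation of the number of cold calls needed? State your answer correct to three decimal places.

Y = total cold calls until the second success; negative binomial with r=2, p=0.149.
SD(Y) = √[r(1−p)/p²] = √(76.66321) = 8.75575

8.756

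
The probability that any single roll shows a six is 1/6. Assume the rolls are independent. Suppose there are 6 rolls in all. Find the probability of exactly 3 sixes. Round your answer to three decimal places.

0.054

X ~ Binomial(n=6, p=0.166667).
P(X=3) = C(6,3) · p^3 · (1−p)^3
= 20 · 0.0046296 · 0.5787 = 0.05358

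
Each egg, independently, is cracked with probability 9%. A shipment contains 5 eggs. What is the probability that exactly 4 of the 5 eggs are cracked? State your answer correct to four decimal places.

X ~ Binomial(n=5, p=0.09).
P(X=4) = C(5,4) · p^4 · (1−p)^1
= 5 · 6.561e-05 · 0.91 = 0.000299

0.0003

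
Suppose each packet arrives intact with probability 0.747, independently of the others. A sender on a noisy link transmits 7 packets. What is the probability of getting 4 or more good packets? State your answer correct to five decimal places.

0.92664

X ~ Binomial(7, 0.747); P(X ≥ 4) = Σ C(7,k) p^k (1−p)^(7−k) over k:
  k=4: C(7,4)·0.747^4·0.253^3 = 0.1764867
  k=5: C(7,5)·0.747^5·0.253^2 = 0.3126535
  k=6: C(7,6)·0.747^6·0.253^1 = 0.3077104
  k=7: C(7,7)·0.747^7·0.253^0 = 0.1297909
Total = 0.9266415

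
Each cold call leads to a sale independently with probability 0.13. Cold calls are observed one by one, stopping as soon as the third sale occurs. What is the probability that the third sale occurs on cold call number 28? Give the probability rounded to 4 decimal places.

0.0237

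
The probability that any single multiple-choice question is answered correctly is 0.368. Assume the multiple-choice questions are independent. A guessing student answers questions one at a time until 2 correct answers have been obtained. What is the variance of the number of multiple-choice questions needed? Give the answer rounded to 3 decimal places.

Y = total multiple-choice questions until the second success; negative binomial with r=2, p=0.368.
Var(Y) = r(1−p)/p² = 2·0.632 / 0.368² = 9.33365

9.334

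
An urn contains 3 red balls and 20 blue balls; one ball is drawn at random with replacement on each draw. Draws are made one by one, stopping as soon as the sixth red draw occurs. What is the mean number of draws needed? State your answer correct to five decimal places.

46.00000

Y = total draws until the sixth success; negative binomial with r=6, p=0.130435.
E[Y] = r / p = 6 / 0.130435 = 46.0000000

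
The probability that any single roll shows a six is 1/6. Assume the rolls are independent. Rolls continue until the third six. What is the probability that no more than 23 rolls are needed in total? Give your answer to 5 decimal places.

Finishing within 23 rolls ⇔ at least 3 successes in the first 23. With X ~ Binomial(23, 0.166667), P(Y ≤ 23) = 1 − P(X ≤ 2).
  k=0: C(23,0)·0.166667^0·0.833333^23 = 0.0150949
  k=1: C(23,1)·0.166667^1·0.833333^22 = 0.0694367
  k=2: C(23,2)·0.166667^2·0.833333^21 = 0.1527608
1 − 0.2372924 = 0.7627076

0.76271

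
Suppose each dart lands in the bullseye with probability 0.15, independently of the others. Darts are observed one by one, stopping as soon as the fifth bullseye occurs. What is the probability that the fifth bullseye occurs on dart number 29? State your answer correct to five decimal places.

0.03146

Y = trial on which the fifth success occurs; negative binomial, r=5, p=0.15.
P(Y=29) = C(28,4) · p^5 · (1−p)^24
= 20475 · 7.5937e-05 · 0.020233 = 0.0314582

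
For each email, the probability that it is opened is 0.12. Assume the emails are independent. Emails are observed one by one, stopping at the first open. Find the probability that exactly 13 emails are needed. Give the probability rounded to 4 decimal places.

Geometric (trials to first success), p = 0.12.
P(Y = 13) = (1−p)^12 · p = 0.21567 · 0.12 = 0.025881

0.0259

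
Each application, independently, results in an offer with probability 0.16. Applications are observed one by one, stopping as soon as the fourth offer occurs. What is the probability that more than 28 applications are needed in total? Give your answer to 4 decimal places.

Needing more than 28 applications ⇔ fewer than 4 successes in the first 28. With X ~ Binomial(28, 0.16), P(Y > 28) = P(X ≤ 3).
  k=0: C(28,0)·0.16^0·0.84^28 = 0.007583
  k=1: C(28,1)·0.16^1·0.84^27 = 0.040441
  k=2: C(28,2)·0.16^2·0.84^26 = 0.103990
  k=3: C(28,3)·0.16^3·0.84^25 = 0.171667
P(X ≤ 3) = 0.323680

0.3237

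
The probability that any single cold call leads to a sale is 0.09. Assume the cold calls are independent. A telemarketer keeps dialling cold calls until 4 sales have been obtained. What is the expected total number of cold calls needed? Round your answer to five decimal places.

44.44444

Y = total cold calls until the fourth success; negative binomial with r=4, p=0.09.
E[Y] = r / p = 4 / 0.09 = 44.4444444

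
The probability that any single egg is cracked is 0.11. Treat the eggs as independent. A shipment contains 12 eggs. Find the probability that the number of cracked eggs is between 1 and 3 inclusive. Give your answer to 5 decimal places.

0.71793

X ~ Binomial(12, 0.11); P(1 ≤ X ≤ 3) = Σ C(12,k) p^k (1−p)^(12−k) over k:
  k=1: C(12,1)·0.11^1·0.89^11 = 0.3663228
  k=2: C(12,2)·0.11^2·0.89^10 = 0.2490172
  k=3: C(12,3)·0.11^3·0.89^9 = 0.1025914
Total = 0.7179314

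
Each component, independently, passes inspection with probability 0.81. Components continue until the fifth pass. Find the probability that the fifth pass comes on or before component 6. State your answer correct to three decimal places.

0.680

Finishing within 6 components ⇔ at least 5 successes in the first 6. With X ~ Binomial(6, 0.81), P(Y ≤ 6) = 1 − P(X ≤ 4).
  k=0: C(6,0)·0.81^0·0.19^6 = 0.00005
  k=1: C(6,1)·0.81^1·0.19^5 = 0.00120
  k=2: C(6,2)·0.81^2·0.19^4 = 0.01283
  k=3: C(6,3)·0.81^3·0.19^3 = 0.07290
  k=4: C(6,4)·0.81^4·0.19^2 = 0.23310
1 − 0.32008 = 0.67992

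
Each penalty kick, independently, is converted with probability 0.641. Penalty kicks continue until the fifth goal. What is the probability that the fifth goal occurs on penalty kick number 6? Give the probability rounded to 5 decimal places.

0.19425

Y = trial on which the fifth success occurs; negative binomial, r=5, p=0.641.
P(Y=6) = C(5,4) · p^5 · (1−p)^1
= 5 · 0.10822 · 0.359 = 0.1942471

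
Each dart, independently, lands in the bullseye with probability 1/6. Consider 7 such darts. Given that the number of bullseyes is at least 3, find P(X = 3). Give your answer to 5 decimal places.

X ~ Binomial(7, 0.166667). Want P(X=3 | X≥3) = P(X=3) / P(X≥3).
P(X=3) = C(7,3)·0.166667^3·0.833333^4 = 0.0781429
P(X≥3) = 1 − 0.2790816 − 0.3907143 − 0.2344286 = 0.0957755
Ratio = 0.0781429 / 0.0957755 = 0.8158965

0.81590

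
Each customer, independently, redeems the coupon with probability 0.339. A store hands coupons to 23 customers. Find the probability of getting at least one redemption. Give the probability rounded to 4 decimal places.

P(at least one) = 1 − P(none) = 1 − (1 − 0.339)^23
= 1 − 0.000073 = 0.999927

0.9999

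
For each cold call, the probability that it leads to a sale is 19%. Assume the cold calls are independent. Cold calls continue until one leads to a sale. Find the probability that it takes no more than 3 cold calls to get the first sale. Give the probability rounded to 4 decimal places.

0.4686

Y = number of cold calls to the first success; geometric, p = 0.19.
P(Y ≤ 3) = 1 − (1−p)^3 = 1 − 0.531441 = 0.468559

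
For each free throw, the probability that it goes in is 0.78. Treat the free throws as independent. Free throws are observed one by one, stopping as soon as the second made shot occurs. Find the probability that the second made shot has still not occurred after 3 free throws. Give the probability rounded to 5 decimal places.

0.12390

Needing more than 3 free throws ⇔ fewer than 2 successes in the first 3. With X ~ Binomial(3, 0.78), P(Y > 3) = P(X ≤ 1).
  k=0: C(3,0)·0.78^0·0.22^3 = 0.0106480
  k=1: C(3,1)·0.78^1·0.22^2 = 0.1132560
P(X ≤ 1) = 0.1239040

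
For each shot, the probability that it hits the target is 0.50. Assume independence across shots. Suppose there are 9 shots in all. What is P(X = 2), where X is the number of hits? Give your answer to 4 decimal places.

0.0703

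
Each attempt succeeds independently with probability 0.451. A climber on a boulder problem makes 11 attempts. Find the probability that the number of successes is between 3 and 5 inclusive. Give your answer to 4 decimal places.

0.5662

X ~ Binomial(11, 0.451); P(3 ≤ X ≤ 5) = Σ C(11,k) p^k (1−p)^(11−k) over k:
  k=3: C(11,3)·0.451^3·0.549^8 = 0.124909
  k=4: C(11,4)·0.451^4·0.549^7 = 0.205223
  k=5: C(11,5)·0.451^5·0.549^6 = 0.236025
Total = 0.566157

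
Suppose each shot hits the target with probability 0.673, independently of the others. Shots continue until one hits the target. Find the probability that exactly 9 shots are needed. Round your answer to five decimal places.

Geometric (trials to first success), p = 0.673.
P(Y = 9) = (1−p)^8 · p = 0.00013073 · 0.673 = 0.0000880

0.00009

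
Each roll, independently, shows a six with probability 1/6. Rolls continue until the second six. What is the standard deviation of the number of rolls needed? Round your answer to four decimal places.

7.7460

Y = total rolls until the second success; negative binomial with r=2, p=0.166667.
SD(Y) = √[r(1−p)/p²] = √(60.000000) = 7.745967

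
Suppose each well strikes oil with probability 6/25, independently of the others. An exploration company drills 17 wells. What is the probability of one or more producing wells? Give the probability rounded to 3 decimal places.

0.991

P(at least one) = 1 − P(none) = 1 − (1 − 0.24)^17
= 1 − 0.00942 = 0.99058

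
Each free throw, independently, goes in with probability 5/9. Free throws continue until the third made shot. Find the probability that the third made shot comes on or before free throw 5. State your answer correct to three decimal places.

0.603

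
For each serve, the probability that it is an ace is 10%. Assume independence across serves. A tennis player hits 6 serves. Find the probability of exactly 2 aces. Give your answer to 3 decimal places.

0.098

X ~ Binomial(n=6, p=0.10).
P(X=2) = C(6,2) · p^2 · (1−p)^4
= 15 · 0.01 · 0.6561 = 0.09842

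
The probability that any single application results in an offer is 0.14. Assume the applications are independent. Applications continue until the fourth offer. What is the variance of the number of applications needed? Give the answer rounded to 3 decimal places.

175.510

Y = total applications until the fourth success; negative binomial with r=4, p=0.14.
Var(Y) = r(1−p)/p² = 4·0.86 / 0.14² = 175.51020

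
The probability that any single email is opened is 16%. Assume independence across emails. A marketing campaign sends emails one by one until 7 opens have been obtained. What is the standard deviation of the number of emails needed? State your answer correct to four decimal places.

Y = total emails until the seventh success; negative binomial with r=7, p=0.16.
SD(Y) = √[r(1−p)/p²] = √(229.687500) = 15.155445

15.1554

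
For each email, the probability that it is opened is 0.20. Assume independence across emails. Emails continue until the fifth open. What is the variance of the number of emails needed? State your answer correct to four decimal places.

100.0000

Y = total emails until the fifth success; negative binomial with r=5, p=0.20.
Var(Y) = r(1−p)/p² = 5·0.80 / 0.20² = 100.000000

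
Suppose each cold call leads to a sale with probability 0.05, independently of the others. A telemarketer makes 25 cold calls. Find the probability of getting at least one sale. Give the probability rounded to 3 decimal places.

0.723

P(at least one) = 1 − P(none) = 1 − (1 − 0.05)^25
= 1 − 0.27739 = 0.72261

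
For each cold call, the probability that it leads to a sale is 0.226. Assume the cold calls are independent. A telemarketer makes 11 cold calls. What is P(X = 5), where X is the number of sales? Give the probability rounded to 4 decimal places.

0.0586

X ~ Binomial(n=11, p=0.226).
P(X=5) = C(11,5) · p^5 · (1−p)^6
= 462 · 0.00058958 · 0.215 = 0.058564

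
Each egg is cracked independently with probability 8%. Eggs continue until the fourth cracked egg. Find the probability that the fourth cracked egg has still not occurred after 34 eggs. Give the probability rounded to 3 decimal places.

0.712

Needing more than 34 eggs ⇔ fewer than 4 successes in the first 34. With X ~ Binomial(34, 0.08), P(Y > 34) = P(X ≤ 3).
  k=0: C(34,0)·0.08^0·0.92^34 = 0.05872
  k=1: C(34,1)·0.08^1·0.92^33 = 0.17361
  k=2: C(34,2)·0.08^2·0.92^32 = 0.24909
  k=3: C(34,3)·0.08^3·0.92^31 = 0.23104
P(X ≤ 3) = 0.71245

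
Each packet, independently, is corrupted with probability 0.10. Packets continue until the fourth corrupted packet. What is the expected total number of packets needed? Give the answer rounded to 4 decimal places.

Y = total packets until the fourth success; negative binomial with r=4, p=0.10.
E[Y] = r / p = 4 / 0.10 = 40.000000

40.0000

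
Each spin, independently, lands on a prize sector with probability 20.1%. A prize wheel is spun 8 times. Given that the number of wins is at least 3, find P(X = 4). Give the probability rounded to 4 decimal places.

X ~ Binomial(8, 0.201). Want P(X=4 | X≥3) = P(X=4) / P(X≥3).
P(X=4) = C(8,4)·0.201^4·0.799^4 = 0.046566
P(X≥3) = 1 − 0.166102 − 0.334282 − 0.294327 = 0.205288
Ratio = 0.046566 / 0.205288 = 0.226832

0.2268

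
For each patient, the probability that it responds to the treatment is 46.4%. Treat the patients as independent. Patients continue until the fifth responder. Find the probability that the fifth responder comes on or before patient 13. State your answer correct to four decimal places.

0.8017

Finishing within 13 patients ⇔ at least 5 successes in the first 13. With X ~ Binomial(13, 0.464), P(Y ≤ 13) = 1 − P(X ≤ 4).
  k=0: C(13,0)·0.464^0·0.536^13 = 0.000301
  k=1: C(13,1)·0.464^1·0.536^12 = 0.003392
  k=2: C(13,2)·0.464^2·0.536^11 = 0.017617
  k=3: C(13,3)·0.464^3·0.536^10 = 0.055920
  k=4: C(13,4)·0.464^4·0.536^9 = 0.121021
1 − 0.198252 = 0.801748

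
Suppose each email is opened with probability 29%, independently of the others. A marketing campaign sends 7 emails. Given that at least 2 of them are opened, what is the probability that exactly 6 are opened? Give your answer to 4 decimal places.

X ~ Binomial(7, 0.29). Want P(X=6 | X≥2) = P(X=6) / P(X≥2).
P(X=6) = C(7,6)·0.29^6·0.71^1 = 0.002956
P(X≥2) = 1 − 0.090951 − 0.260044 = 0.649005
Ratio = 0.002956 / 0.649005 = 0.004555

0.0046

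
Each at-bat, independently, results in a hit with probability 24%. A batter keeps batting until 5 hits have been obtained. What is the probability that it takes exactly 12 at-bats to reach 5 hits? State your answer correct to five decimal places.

Y = trial on which the fifth success occurs; negative binomial, r=5, p=0.24.
P(Y=12) = C(11,4) · p^5 · (1−p)^7
= 330 · 0.00079626 · 0.14645 = 0.0384827

0.03848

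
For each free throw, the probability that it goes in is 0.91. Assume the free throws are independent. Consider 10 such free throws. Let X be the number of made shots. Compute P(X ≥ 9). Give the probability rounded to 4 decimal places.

X ~ Binomial(10, 0.91); P(X ≥ 9) = Σ C(10,k) p^k (1−p)^(10−k) over k:
  k=9: C(10,9)·0.91^9·0.09^1 = 0.385137
  k=10: C(10,10)·0.91^10·0.09^0 = 0.389416
Total = 0.774553

0.7746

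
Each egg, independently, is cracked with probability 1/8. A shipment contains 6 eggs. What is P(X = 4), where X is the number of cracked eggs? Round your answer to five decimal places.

0.00280

X ~ Binomial(n=6, p=0.125).
P(X=4) = C(6,4) · p^4 · (1−p)^2
= 15 · 0.00024414 · 0.76562 = 0.0028038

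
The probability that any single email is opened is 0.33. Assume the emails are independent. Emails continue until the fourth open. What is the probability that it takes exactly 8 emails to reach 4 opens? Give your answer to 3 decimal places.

0.084

Y = trial on which the fourth success occurs; negative binomial, r=4, p=0.33.
P(Y=8) = C(7,3) · p^4 · (1−p)^4
= 35 · 0.011859 · 0.20151 = 0.08364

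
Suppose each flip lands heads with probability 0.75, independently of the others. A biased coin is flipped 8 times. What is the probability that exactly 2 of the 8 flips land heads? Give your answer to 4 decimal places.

0.0038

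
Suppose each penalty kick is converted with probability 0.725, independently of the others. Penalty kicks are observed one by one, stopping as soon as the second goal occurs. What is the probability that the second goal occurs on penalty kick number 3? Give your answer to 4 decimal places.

Y = trial on which the second success occurs; negative binomial, r=2, p=0.725.
P(Y=3) = C(2,1) · p^2 · (1−p)^1
= 2 · 0.52563 · 0.275 = 0.289094

0.2891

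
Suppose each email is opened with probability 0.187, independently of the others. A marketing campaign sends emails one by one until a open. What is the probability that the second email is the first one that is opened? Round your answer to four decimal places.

0.1520

Geometric (trials to first success), p = 0.187.
P(Y = 2) = (1−p)^1 · p = 0.813 · 0.187 = 0.152031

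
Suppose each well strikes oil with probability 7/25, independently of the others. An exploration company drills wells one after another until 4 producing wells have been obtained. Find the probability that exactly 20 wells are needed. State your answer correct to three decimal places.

Y = trial on which the fourth success occurs; negative binomial, r=4, p=0.28.
P(Y=20) = C(19,3) · p^4 · (1−p)^16
= 969 · 0.0061466 · 0.0052158 = 0.03107

0.031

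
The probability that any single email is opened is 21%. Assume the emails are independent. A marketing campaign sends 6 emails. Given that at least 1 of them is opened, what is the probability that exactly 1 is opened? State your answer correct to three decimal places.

X ~ Binomial(6, 0.21). Want P(X=1 | X≥1) = P(X=1) / P(X≥1).
P(X=1) = C(6,1)·0.21^1·0.79^5 = 0.38771
P(X≥1) = 1 − 0.24309 = 0.75691
Ratio = 0.38771 / 0.75691 = 0.51222

0.512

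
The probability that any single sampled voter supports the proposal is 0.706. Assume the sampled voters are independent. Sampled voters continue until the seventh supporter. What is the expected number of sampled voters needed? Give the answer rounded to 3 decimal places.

Y = total sampled voters until the seventh success; negative binomial with r=7, p=0.706.
E[Y] = r / p = 7 / 0.706 = 9.91501

9.915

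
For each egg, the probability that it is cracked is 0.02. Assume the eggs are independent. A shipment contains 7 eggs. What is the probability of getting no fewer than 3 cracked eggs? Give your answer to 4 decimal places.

0.0003

X ~ Binomial(7, 0.02); P(X ≥ 3) = Σ C(7,k) p^k (1−p)^(7−k) over k:
  k=3: C(7,3)·0.02^3·0.98^4 = 0.000258
  k=4: C(7,4)·0.02^4·0.98^3 = 0.000005
  k=5: C(7,5)·0.02^5·0.98^2 = 0.000000
  k=6: C(7,6)·0.02^6·0.98^1 = 0.000000
  k=7: C(7,7)·0.02^7·0.98^0 = 0.000000
Total = 0.000264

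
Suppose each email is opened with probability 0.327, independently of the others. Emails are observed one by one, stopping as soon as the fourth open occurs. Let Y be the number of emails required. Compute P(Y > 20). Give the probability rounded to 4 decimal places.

Needing more than 20 emails ⇔ fewer than 4 successes in the first 20. With X ~ Binomial(20, 0.327), P(Y > 20) = P(X ≤ 3).
  k=0: C(20,0)·0.327^0·0.673^20 = 0.000363
  k=1: C(20,1)·0.327^1·0.673^19 = 0.003531
  k=2: C(20,2)·0.327^2·0.673^18 = 0.016297
  k=3: C(20,3)·0.327^3·0.673^17 = 0.047512
P(X ≤ 3) = 0.067704

0.0677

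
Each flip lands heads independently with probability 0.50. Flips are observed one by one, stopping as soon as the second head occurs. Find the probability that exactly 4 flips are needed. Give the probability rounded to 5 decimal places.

Y = trial on which the second success occurs; negative binomial, r=2, p=0.50.
P(Y=4) = C(3,1) · p^2 · (1−p)^2
= 3 · 0.25 · 0.25 = 0.1875000

0.18750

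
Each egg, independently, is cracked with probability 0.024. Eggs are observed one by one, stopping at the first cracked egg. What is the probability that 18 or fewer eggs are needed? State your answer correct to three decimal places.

0.354

Y = number of eggs to the first success; geometric, p = 0.024.
P(Y ≤ 18) = 1 − (1−p)^18 = 1 − 0.64580 = 0.35420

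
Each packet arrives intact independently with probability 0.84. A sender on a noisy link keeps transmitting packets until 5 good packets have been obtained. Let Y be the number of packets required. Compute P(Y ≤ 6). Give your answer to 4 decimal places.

0.7528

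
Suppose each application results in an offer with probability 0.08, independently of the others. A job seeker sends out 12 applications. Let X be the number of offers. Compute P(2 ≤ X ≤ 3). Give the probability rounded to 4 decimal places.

X ~ Binomial(12, 0.08); P(2 ≤ X ≤ 3) = Σ C(12,k) p^k (1−p)^(12−k) over k:
  k=2: C(12,2)·0.08^2·0.92^10 = 0.183486
  k=3: C(12,3)·0.08^3·0.92^9 = 0.053184
Total = 0.236670

0.2367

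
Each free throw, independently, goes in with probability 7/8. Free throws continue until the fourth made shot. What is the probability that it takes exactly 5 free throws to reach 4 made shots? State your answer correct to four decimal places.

0.2931

Y = trial on which the fourth success occurs; negative binomial, r=4, p=0.875.
P(Y=5) = C(4,3) · p^4 · (1−p)^1
= 4 · 0.58618 · 0.125 = 0.293091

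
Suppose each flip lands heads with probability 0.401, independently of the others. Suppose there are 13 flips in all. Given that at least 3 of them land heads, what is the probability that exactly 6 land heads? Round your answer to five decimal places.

0.20936

X ~ Binomial(13, 0.401). Want P(X=6 | X≥3) = P(X=6) / P(X≥3).
P(X=6) = C(13,6)·0.401^6·0.599^7 = 0.1974110
P(X≥3) = 1 − 0.0012781 − 0.0111227 − 0.0446764 = 0.9429228
Ratio = 0.1974110 / 0.9429228 = 0.2093607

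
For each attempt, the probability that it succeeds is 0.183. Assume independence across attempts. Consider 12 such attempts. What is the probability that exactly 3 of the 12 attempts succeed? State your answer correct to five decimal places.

0.21866

X ~ Binomial(n=12, p=0.183).
P(X=3) = C(12,3) · p^3 · (1−p)^9
= 220 · 0.0061285 · 0.16218 = 0.2186626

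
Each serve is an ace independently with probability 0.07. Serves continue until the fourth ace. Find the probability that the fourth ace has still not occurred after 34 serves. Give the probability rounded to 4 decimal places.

0.7878

Needing more than 34 serves ⇔ fewer than 4 successes in the first 34. With X ~ Binomial(34, 0.07), P(Y > 34) = P(X ≤ 3).
  k=0: C(34,0)·0.07^0·0.93^34 = 0.084805
  k=1: C(34,1)·0.07^1·0.93^33 = 0.217027
  k=2: C(34,2)·0.07^2·0.93^32 = 0.269534
  k=3: C(34,3)·0.07^3·0.93^31 = 0.216400
P(X ≤ 3) = 0.787766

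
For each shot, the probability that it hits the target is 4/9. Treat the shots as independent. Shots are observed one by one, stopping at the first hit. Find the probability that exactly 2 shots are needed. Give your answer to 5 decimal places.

Geometric (trials to first success), p = 0.444444.
P(Y = 2) = (1−p)^1 · p = 0.55556 · 0.444444 = 0.2469136

0.24691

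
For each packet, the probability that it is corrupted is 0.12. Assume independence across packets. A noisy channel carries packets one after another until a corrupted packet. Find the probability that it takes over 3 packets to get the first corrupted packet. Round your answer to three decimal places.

0.681

Y = number of packets to the first success; geometric, p = 0.12.
P(Y > 3) = P(first 3 all fail) = (1−p)^3 = 0.68147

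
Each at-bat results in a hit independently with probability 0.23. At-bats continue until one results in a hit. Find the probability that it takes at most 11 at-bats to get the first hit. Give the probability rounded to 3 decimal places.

0.944

Y = number of at-bats to the first success; geometric, p = 0.23.
P(Y ≤ 11) = 1 − (1−p)^11 = 1 − 0.05642 = 0.94358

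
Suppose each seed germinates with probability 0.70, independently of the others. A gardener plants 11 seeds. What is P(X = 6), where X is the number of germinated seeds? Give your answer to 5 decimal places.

0.13208

X ~ Binomial(n=11, p=0.70).
P(X=6) = C(11,6) · p^6 · (1−p)^5
= 462 · 0.11765 · 0.00243 = 0.1320798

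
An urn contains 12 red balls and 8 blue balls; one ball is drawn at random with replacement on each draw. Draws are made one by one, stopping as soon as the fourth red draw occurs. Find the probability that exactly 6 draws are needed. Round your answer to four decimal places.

0.2074

Y = trial on which the fourth success occurs; negative binomial, r=4, p=0.60.
P(Y=6) = C(5,3) · p^4 · (1−p)^2
= 10 · 0.1296 · 0.16 = 0.207360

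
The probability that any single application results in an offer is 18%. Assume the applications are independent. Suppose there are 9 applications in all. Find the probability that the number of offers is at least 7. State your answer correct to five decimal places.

0.00016

X ~ Binomial(9, 0.18); P(X ≥ 7) = Σ C(9,k) p^k (1−p)^(9−k) over k:
  k=7: C(9,7)·0.18^7·0.82^2 = 0.0001482
  k=8: C(9,8)·0.18^8·0.82^1 = 0.0000081
  k=9: C(9,9)·0.18^9·0.82^0 = 0.0000002
Total = 0.0001565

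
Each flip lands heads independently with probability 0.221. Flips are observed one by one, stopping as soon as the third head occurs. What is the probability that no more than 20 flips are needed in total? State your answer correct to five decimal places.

0.85124

Finishing within 20 flips ⇔ at least 3 successes in the first 20. With X ~ Binomial(20, 0.221), P(Y ≤ 20) = 1 − P(X ≤ 2).
  k=0: C(20,0)·0.221^0·0.779^20 = 0.0067725
  k=1: C(20,1)·0.221^1·0.779^19 = 0.0384268
  k=2: C(20,2)·0.221^2·0.779^18 = 0.1035649
1 − 0.1487641 = 0.8512359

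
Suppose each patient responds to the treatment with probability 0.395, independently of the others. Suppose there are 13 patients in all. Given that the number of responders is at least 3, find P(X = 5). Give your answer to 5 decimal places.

0.23686

X ~ Binomial(13, 0.395). Want P(X=5 | X≥3) = P(X=5) / P(X≥3).
P(X=5) = C(13,5)·0.395^5·0.605^8 = 0.2221299
P(X≥3) = 1 − 0.0014549 − 0.0123482 − 0.0483724 = 0.9378245
Ratio = 0.2221299 / 0.9378245 = 0.2368566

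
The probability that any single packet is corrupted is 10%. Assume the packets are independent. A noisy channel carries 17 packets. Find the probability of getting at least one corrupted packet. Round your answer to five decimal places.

P(at least one) = 1 − P(none) = 1 − (1 − 0.10)^17
= 1 − 0.1667718 = 0.8332282

0.83323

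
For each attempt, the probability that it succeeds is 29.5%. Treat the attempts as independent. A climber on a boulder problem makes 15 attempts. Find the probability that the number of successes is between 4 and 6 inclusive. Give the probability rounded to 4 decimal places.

0.5665

X ~ Binomial(15, 0.295); P(4 ≤ X ≤ 6) = Σ C(15,k) p^k (1−p)^(15−k) over k:
  k=4: C(15,4)·0.295^4·0.705^11 = 0.221055
  k=5: C(15,5)·0.295^5·0.705^10 = 0.203496
  k=6: C(15,6)·0.295^6·0.705^9 = 0.141918
Total = 0.566470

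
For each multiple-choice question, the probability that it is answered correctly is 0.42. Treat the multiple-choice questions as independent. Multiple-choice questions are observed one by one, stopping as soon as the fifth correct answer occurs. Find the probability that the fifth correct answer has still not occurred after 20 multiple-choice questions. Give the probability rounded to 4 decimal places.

Needing more than 20 multiple-choice questions ⇔ fewer than 5 successes in the first 20. With X ~ Binomial(20, 0.42), P(Y > 20) = P(X ≤ 4).
  k=0: C(20,0)·0.42^0·0.58^20 = 0.000019
  k=1: C(20,1)·0.42^1·0.58^19 = 0.000269
  k=2: C(20,2)·0.42^2·0.58^18 = 0.001849
  k=3: C(20,3)·0.42^3·0.58^17 = 0.008034
  k=4: C(20,4)·0.42^4·0.58^16 = 0.024725
P(X ≤ 4) = 0.034896

0.0349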